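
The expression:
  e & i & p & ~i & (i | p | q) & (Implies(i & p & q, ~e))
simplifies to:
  False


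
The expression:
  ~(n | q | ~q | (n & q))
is never true.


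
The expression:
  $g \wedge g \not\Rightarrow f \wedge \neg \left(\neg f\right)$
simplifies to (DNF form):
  $\text{False}$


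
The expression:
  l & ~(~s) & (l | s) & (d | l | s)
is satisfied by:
  {s: True, l: True}


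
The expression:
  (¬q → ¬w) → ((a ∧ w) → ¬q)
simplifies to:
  ¬a ∨ ¬q ∨ ¬w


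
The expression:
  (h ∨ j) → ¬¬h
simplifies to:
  h ∨ ¬j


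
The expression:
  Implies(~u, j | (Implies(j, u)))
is always true.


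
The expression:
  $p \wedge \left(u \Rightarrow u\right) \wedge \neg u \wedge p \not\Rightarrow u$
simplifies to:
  $p \wedge \neg u$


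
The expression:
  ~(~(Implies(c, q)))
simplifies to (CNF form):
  q | ~c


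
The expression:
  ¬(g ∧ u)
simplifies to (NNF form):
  ¬g ∨ ¬u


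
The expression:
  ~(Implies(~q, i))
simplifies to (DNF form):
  ~i & ~q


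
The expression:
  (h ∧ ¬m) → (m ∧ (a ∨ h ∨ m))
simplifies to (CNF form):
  m ∨ ¬h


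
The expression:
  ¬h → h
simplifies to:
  h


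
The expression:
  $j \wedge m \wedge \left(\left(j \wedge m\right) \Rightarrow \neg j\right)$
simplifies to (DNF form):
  $\text{False}$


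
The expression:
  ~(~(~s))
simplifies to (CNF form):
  ~s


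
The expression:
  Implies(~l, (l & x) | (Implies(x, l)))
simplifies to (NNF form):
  l | ~x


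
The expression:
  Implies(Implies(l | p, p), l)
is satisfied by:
  {l: True}


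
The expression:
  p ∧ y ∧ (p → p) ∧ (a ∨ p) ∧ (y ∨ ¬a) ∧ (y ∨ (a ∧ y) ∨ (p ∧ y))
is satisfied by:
  {p: True, y: True}


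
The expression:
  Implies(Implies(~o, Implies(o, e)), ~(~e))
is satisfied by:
  {e: True}


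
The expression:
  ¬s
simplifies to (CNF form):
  ¬s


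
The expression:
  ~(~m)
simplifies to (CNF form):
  m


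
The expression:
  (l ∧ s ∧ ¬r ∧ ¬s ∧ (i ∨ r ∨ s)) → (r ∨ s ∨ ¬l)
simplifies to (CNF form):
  True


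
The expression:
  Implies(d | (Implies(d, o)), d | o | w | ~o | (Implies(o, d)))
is always true.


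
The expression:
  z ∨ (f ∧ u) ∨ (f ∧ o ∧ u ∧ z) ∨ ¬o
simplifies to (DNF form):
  z ∨ (f ∧ u) ∨ ¬o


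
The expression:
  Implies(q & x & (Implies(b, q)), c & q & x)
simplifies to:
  c | ~q | ~x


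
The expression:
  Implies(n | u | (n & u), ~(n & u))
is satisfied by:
  {u: False, n: False}
  {n: True, u: False}
  {u: True, n: False}


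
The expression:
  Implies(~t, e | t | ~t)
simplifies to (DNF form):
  True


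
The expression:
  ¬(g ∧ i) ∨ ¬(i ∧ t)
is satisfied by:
  {g: False, t: False, i: False}
  {i: True, g: False, t: False}
  {t: True, g: False, i: False}
  {i: True, t: True, g: False}
  {g: True, i: False, t: False}
  {i: True, g: True, t: False}
  {t: True, g: True, i: False}


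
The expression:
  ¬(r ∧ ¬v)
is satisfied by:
  {v: True, r: False}
  {r: False, v: False}
  {r: True, v: True}


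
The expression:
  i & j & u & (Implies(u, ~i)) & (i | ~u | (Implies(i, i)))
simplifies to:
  False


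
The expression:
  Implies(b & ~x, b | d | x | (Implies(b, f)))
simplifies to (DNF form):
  True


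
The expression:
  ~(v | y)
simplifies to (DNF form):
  ~v & ~y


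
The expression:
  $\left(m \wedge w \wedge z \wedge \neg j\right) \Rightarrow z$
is always true.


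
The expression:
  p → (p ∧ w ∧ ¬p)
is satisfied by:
  {p: False}


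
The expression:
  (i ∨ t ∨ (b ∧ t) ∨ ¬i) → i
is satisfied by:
  {i: True}


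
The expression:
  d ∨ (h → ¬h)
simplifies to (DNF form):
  d ∨ ¬h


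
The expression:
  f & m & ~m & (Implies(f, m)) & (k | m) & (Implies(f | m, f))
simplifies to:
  False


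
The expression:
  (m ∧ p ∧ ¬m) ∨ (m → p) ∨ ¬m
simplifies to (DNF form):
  p ∨ ¬m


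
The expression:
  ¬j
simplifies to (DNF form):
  ¬j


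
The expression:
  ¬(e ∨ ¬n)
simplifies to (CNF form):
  n ∧ ¬e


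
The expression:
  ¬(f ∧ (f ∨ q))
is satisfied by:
  {f: False}


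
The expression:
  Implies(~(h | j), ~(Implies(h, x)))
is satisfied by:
  {h: True, j: True}
  {h: True, j: False}
  {j: True, h: False}


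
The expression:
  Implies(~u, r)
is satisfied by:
  {r: True, u: True}
  {r: True, u: False}
  {u: True, r: False}


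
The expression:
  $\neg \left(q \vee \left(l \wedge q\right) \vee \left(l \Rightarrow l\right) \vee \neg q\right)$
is never true.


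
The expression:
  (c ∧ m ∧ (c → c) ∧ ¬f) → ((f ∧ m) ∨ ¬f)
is always true.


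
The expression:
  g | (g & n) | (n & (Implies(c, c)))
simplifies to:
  g | n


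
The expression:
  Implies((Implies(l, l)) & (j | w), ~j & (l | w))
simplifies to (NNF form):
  ~j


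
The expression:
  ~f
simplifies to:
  ~f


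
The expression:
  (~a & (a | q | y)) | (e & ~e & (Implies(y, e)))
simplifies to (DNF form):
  (q & ~a) | (y & ~a)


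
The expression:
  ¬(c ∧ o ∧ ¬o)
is always true.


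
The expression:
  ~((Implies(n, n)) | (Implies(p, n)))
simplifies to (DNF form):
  False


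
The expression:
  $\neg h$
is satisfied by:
  {h: False}


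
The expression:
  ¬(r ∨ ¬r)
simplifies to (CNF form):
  False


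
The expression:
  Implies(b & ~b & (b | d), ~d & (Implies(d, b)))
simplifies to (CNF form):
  True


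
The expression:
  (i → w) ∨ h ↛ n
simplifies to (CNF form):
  (h ∨ w ∨ ¬i) ∧ (w ∨ ¬i ∨ ¬n)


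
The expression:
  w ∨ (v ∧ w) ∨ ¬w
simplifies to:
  True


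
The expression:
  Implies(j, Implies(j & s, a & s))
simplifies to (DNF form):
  a | ~j | ~s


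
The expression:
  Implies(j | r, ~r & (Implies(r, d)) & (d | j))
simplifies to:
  ~r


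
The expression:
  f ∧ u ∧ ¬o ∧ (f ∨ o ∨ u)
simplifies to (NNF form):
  f ∧ u ∧ ¬o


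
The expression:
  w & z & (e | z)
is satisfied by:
  {z: True, w: True}


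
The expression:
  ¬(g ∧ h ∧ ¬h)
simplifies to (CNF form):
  True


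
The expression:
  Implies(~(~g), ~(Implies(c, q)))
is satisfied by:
  {c: True, g: False, q: False}
  {c: False, g: False, q: False}
  {q: True, c: True, g: False}
  {q: True, c: False, g: False}
  {g: True, c: True, q: False}


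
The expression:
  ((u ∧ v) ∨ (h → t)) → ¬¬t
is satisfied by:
  {t: True, h: True, v: False, u: False}
  {t: True, h: True, u: True, v: False}
  {t: True, h: True, v: True, u: False}
  {t: True, h: True, u: True, v: True}
  {t: True, v: False, u: False, h: False}
  {t: True, u: True, v: False, h: False}
  {t: True, v: True, u: False, h: False}
  {t: True, u: True, v: True, h: False}
  {h: True, v: False, u: False, t: False}
  {u: True, h: True, v: False, t: False}
  {h: True, v: True, u: False, t: False}


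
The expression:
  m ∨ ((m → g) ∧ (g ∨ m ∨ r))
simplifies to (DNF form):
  g ∨ m ∨ r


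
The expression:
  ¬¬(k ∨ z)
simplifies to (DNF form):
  k ∨ z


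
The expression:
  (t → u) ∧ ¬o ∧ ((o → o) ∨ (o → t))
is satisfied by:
  {u: True, o: False, t: False}
  {u: False, o: False, t: False}
  {t: True, u: True, o: False}


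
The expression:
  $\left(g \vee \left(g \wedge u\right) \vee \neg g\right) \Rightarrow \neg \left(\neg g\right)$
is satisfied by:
  {g: True}


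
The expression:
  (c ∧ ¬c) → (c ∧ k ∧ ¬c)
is always true.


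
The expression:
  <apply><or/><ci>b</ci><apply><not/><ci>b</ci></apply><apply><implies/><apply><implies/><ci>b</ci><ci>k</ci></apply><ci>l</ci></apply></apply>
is always true.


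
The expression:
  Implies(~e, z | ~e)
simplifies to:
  True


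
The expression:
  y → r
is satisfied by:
  {r: True, y: False}
  {y: False, r: False}
  {y: True, r: True}


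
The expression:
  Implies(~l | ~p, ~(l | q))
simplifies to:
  (l & p) | (~l & ~q)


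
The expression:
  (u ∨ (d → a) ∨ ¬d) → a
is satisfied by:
  {a: True, d: True, u: False}
  {a: True, u: False, d: False}
  {a: True, d: True, u: True}
  {a: True, u: True, d: False}
  {d: True, u: False, a: False}


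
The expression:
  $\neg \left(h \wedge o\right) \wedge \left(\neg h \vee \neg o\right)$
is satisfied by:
  {h: False, o: False}
  {o: True, h: False}
  {h: True, o: False}


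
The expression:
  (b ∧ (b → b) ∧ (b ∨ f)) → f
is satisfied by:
  {f: True, b: False}
  {b: False, f: False}
  {b: True, f: True}


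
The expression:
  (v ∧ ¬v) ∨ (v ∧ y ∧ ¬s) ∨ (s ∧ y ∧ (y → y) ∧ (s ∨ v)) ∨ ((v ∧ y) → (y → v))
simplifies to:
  True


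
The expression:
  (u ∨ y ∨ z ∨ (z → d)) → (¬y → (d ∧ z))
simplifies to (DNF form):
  y ∨ (d ∧ z)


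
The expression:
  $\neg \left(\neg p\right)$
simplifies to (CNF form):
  $p$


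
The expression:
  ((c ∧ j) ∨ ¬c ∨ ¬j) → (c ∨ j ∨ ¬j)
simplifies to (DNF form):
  True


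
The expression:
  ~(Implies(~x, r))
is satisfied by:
  {x: False, r: False}


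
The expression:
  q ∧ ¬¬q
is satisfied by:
  {q: True}


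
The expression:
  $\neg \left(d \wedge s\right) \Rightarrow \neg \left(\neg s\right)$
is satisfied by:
  {s: True}


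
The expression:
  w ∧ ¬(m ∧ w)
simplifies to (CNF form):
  w ∧ ¬m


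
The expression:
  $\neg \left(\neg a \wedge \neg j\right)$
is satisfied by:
  {a: True, j: True}
  {a: True, j: False}
  {j: True, a: False}


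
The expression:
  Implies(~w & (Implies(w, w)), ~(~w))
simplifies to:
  w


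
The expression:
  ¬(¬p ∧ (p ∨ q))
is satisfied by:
  {p: True, q: False}
  {q: False, p: False}
  {q: True, p: True}


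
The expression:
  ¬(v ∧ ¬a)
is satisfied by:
  {a: True, v: False}
  {v: False, a: False}
  {v: True, a: True}


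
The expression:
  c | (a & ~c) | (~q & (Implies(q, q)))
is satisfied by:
  {a: True, c: True, q: False}
  {a: True, c: False, q: False}
  {c: True, a: False, q: False}
  {a: False, c: False, q: False}
  {a: True, q: True, c: True}
  {a: True, q: True, c: False}
  {q: True, c: True, a: False}


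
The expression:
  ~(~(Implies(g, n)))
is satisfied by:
  {n: True, g: False}
  {g: False, n: False}
  {g: True, n: True}


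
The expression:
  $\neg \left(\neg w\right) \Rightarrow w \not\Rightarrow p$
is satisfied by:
  {p: False, w: False}
  {w: True, p: False}
  {p: True, w: False}


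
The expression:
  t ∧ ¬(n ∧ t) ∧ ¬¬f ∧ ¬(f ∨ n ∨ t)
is never true.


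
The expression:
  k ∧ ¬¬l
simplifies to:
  k ∧ l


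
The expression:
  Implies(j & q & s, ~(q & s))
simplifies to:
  ~j | ~q | ~s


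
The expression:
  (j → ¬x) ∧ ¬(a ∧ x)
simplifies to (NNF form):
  (¬a ∧ ¬j) ∨ ¬x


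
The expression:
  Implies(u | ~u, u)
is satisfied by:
  {u: True}


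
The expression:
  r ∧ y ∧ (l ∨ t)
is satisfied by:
  {r: True, y: True, t: True, l: True}
  {r: True, y: True, t: True, l: False}
  {r: True, y: True, l: True, t: False}


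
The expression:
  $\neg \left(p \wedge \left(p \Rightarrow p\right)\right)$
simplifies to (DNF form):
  $\neg p$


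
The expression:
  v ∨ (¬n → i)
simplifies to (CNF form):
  i ∨ n ∨ v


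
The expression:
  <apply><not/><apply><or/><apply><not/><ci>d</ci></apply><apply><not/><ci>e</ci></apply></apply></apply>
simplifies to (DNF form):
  <apply><and/><ci>d</ci><ci>e</ci></apply>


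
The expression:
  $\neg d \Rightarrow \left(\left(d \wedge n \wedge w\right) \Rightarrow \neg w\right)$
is always true.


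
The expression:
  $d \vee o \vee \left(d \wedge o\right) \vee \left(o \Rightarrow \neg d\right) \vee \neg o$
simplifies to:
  $\text{True}$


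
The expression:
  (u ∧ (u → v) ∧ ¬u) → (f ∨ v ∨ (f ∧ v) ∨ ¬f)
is always true.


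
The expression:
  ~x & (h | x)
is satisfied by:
  {h: True, x: False}


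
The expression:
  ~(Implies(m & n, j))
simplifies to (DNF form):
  m & n & ~j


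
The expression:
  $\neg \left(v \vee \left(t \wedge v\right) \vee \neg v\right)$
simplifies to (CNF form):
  $\text{False}$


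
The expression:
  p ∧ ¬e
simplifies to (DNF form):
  p ∧ ¬e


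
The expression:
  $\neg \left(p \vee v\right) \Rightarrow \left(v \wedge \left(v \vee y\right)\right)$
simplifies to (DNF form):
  $p \vee v$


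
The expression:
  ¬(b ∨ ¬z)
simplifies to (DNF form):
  z ∧ ¬b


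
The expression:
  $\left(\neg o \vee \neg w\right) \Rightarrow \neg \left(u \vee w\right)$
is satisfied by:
  {o: True, w: False, u: False}
  {w: False, u: False, o: False}
  {o: True, w: True, u: False}
  {o: True, u: True, w: True}


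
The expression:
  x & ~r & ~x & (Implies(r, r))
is never true.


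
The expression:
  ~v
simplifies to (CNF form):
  ~v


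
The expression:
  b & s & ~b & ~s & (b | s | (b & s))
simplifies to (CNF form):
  False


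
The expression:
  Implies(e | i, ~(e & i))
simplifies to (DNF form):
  ~e | ~i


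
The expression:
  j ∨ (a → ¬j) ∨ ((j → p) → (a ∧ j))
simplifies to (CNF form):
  True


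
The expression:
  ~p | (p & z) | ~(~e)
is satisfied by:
  {z: True, e: True, p: False}
  {z: True, p: False, e: False}
  {e: True, p: False, z: False}
  {e: False, p: False, z: False}
  {z: True, e: True, p: True}
  {z: True, p: True, e: False}
  {e: True, p: True, z: False}


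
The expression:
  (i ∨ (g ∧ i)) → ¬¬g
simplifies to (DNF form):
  g ∨ ¬i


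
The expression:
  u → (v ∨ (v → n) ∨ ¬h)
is always true.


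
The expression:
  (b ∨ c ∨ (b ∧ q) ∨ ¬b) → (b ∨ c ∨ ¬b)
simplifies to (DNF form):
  True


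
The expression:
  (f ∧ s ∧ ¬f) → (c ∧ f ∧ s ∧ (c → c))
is always true.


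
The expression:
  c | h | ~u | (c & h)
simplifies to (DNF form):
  c | h | ~u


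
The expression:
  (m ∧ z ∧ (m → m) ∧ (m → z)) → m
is always true.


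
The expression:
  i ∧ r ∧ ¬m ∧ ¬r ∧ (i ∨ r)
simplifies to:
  False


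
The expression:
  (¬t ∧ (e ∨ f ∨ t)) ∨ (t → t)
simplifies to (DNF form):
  True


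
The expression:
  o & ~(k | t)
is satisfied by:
  {o: True, t: False, k: False}


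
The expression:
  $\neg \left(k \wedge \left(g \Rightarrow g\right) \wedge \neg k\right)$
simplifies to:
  $\text{True}$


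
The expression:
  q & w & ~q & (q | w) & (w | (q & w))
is never true.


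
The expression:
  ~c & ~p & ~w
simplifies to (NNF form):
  ~c & ~p & ~w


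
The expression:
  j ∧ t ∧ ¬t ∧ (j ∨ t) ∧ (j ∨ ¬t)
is never true.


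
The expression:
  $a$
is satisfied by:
  {a: True}


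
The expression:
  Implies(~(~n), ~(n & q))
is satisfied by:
  {q: False, n: False}
  {n: True, q: False}
  {q: True, n: False}


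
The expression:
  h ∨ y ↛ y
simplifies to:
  h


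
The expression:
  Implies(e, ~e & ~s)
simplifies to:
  ~e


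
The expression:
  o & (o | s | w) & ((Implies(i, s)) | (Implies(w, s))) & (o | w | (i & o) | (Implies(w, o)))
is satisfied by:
  {o: True, s: True, w: False, i: False}
  {o: True, w: False, s: False, i: False}
  {o: True, i: True, s: True, w: False}
  {o: True, i: True, w: False, s: False}
  {o: True, s: True, w: True, i: False}
  {o: True, w: True, s: False, i: False}
  {o: True, i: True, w: True, s: True}


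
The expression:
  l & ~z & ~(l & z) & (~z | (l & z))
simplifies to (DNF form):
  l & ~z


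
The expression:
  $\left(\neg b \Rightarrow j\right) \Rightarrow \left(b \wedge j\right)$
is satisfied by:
  {b: False, j: False}
  {j: True, b: True}


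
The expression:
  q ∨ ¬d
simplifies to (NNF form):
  q ∨ ¬d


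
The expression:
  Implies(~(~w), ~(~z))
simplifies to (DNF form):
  z | ~w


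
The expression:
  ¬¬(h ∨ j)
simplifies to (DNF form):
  h ∨ j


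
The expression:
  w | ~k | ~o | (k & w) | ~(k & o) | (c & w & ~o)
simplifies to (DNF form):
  w | ~k | ~o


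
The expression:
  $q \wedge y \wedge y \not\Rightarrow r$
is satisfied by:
  {y: True, q: True, r: False}


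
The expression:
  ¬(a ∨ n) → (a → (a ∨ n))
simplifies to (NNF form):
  True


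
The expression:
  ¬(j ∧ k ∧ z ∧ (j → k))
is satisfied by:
  {k: False, z: False, j: False}
  {j: True, k: False, z: False}
  {z: True, k: False, j: False}
  {j: True, z: True, k: False}
  {k: True, j: False, z: False}
  {j: True, k: True, z: False}
  {z: True, k: True, j: False}


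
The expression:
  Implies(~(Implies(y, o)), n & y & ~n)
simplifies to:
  o | ~y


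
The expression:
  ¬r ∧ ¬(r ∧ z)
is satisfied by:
  {r: False}


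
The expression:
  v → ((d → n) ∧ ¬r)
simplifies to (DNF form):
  (n ∧ ¬r) ∨ (¬d ∧ ¬r) ∨ ¬v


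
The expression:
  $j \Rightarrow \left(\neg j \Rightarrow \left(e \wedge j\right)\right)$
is always true.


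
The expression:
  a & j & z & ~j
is never true.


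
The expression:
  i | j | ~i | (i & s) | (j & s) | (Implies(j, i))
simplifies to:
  True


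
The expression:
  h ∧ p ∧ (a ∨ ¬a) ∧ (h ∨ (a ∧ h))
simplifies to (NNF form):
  h ∧ p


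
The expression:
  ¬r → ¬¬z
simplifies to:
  r ∨ z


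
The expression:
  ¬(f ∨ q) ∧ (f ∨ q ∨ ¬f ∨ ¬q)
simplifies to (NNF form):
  ¬f ∧ ¬q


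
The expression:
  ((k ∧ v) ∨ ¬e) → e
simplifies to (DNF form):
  e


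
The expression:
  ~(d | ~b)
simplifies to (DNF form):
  b & ~d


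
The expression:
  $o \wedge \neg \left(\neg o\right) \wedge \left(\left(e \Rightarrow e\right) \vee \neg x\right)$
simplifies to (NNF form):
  $o$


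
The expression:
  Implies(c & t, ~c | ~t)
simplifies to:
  ~c | ~t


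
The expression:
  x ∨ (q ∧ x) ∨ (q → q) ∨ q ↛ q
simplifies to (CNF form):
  True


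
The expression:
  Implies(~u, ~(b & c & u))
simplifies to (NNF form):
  True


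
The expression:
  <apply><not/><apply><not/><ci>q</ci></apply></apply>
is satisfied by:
  {q: True}


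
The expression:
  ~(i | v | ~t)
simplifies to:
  t & ~i & ~v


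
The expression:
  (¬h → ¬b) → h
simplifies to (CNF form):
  b ∨ h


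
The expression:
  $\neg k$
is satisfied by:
  {k: False}


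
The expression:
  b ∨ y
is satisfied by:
  {y: True, b: True}
  {y: True, b: False}
  {b: True, y: False}


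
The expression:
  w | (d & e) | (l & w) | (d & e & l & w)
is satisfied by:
  {d: True, w: True, e: True}
  {d: True, w: True, e: False}
  {w: True, e: True, d: False}
  {w: True, e: False, d: False}
  {d: True, e: True, w: False}


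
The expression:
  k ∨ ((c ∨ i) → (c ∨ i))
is always true.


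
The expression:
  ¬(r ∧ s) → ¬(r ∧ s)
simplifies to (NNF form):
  True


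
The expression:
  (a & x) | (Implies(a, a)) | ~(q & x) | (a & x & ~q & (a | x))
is always true.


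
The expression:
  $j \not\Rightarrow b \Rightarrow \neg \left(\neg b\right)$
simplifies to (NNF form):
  $b \vee \neg j$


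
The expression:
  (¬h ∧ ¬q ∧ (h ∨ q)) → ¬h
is always true.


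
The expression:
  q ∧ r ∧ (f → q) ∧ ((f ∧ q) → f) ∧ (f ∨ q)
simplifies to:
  q ∧ r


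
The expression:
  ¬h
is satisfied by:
  {h: False}


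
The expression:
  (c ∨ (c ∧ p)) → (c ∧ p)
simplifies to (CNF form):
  p ∨ ¬c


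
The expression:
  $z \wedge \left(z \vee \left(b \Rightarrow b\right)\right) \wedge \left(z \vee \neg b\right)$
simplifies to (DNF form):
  $z$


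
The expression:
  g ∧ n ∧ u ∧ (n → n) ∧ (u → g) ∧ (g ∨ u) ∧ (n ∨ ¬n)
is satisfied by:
  {g: True, u: True, n: True}


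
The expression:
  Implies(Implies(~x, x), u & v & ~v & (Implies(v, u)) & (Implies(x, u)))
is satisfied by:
  {x: False}


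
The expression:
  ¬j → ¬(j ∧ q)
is always true.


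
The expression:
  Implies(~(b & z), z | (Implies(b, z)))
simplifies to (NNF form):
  z | ~b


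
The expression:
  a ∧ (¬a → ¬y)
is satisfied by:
  {a: True}


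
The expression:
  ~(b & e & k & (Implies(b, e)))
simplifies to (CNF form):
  ~b | ~e | ~k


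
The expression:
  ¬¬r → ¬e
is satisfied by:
  {e: False, r: False}
  {r: True, e: False}
  {e: True, r: False}


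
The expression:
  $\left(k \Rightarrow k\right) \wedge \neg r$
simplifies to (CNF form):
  $\neg r$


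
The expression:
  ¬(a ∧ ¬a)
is always true.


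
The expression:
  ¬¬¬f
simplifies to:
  ¬f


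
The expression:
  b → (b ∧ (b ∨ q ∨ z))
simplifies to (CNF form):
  True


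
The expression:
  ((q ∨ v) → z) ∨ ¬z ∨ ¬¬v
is always true.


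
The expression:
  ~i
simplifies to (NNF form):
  ~i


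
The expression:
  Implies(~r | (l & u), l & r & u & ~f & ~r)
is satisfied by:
  {r: True, l: False, u: False}
  {r: True, u: True, l: False}
  {r: True, l: True, u: False}


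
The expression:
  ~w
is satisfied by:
  {w: False}


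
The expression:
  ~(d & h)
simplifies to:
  ~d | ~h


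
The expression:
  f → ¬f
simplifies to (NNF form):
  ¬f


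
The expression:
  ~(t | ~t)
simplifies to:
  False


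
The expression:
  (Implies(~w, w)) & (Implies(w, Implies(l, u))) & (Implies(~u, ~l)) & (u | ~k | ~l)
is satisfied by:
  {w: True, u: True, l: False}
  {w: True, l: False, u: False}
  {w: True, u: True, l: True}


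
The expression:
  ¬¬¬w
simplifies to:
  ¬w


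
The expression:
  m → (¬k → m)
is always true.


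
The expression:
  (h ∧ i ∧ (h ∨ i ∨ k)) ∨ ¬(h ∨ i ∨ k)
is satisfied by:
  {i: True, h: True, k: False}
  {i: True, h: True, k: True}
  {k: False, h: False, i: False}


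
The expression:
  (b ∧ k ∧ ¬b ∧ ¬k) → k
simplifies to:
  True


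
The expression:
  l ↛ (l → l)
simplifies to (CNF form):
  False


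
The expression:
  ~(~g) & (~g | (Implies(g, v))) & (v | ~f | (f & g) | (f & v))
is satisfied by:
  {g: True, v: True}


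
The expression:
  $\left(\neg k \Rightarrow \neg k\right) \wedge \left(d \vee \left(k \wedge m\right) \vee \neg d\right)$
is always true.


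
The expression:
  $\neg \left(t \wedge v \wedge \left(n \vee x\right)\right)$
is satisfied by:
  {n: False, v: False, t: False, x: False}
  {x: True, n: False, v: False, t: False}
  {n: True, x: False, v: False, t: False}
  {x: True, n: True, v: False, t: False}
  {t: True, x: False, n: False, v: False}
  {x: True, t: True, n: False, v: False}
  {t: True, n: True, x: False, v: False}
  {x: True, t: True, n: True, v: False}
  {v: True, t: False, n: False, x: False}
  {v: True, x: True, t: False, n: False}
  {v: True, n: True, t: False, x: False}
  {x: True, v: True, n: True, t: False}
  {v: True, t: True, x: False, n: False}


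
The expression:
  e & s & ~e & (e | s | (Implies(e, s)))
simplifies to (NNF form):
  False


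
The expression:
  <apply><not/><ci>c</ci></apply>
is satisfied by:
  {c: False}


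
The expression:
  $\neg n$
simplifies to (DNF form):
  $\neg n$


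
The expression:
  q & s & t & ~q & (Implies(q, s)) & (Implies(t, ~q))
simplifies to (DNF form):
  False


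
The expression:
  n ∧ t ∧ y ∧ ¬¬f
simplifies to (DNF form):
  f ∧ n ∧ t ∧ y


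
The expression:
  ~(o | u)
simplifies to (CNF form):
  ~o & ~u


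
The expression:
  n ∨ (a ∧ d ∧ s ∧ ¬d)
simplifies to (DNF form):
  n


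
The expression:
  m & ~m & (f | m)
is never true.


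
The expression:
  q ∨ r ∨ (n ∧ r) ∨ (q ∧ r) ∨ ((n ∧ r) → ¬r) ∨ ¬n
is always true.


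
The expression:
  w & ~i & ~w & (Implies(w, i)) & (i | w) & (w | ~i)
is never true.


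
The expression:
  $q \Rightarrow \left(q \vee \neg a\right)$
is always true.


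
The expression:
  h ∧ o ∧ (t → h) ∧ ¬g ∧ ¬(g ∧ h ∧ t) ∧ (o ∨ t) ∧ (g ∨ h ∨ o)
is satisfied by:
  {h: True, o: True, g: False}


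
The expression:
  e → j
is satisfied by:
  {j: True, e: False}
  {e: False, j: False}
  {e: True, j: True}


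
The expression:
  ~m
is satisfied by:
  {m: False}


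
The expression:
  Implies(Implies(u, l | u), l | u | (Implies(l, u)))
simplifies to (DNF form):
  True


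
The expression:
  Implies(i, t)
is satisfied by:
  {t: True, i: False}
  {i: False, t: False}
  {i: True, t: True}


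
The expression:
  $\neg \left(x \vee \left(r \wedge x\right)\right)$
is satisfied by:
  {x: False}


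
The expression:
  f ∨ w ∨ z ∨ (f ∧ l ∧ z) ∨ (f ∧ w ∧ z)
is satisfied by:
  {z: True, w: True, f: True}
  {z: True, w: True, f: False}
  {z: True, f: True, w: False}
  {z: True, f: False, w: False}
  {w: True, f: True, z: False}
  {w: True, f: False, z: False}
  {f: True, w: False, z: False}


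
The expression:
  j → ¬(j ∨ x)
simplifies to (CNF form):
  ¬j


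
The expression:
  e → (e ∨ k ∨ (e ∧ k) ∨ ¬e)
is always true.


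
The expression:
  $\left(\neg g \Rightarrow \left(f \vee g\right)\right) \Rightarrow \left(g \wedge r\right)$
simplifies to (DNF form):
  $\left(g \wedge r\right) \vee \left(\neg f \wedge \neg g\right)$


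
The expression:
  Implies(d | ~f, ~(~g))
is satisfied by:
  {g: True, f: True, d: False}
  {g: True, d: False, f: False}
  {g: True, f: True, d: True}
  {g: True, d: True, f: False}
  {f: True, d: False, g: False}


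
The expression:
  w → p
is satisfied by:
  {p: True, w: False}
  {w: False, p: False}
  {w: True, p: True}


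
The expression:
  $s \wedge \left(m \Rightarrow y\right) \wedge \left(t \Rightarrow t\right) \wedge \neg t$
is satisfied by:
  {s: True, y: True, m: False, t: False}
  {s: True, m: False, y: False, t: False}
  {s: True, y: True, m: True, t: False}


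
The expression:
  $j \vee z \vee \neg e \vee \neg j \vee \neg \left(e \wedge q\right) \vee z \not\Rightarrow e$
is always true.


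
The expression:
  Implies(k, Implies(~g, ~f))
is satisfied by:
  {g: True, k: False, f: False}
  {k: False, f: False, g: False}
  {f: True, g: True, k: False}
  {f: True, k: False, g: False}
  {g: True, k: True, f: False}
  {k: True, g: False, f: False}
  {f: True, k: True, g: True}


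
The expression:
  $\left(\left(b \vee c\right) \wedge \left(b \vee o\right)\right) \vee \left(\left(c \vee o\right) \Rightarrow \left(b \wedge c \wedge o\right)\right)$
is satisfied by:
  {b: True, c: False, o: False}
  {b: True, o: True, c: False}
  {b: True, c: True, o: False}
  {b: True, o: True, c: True}
  {o: False, c: False, b: False}
  {o: True, c: True, b: False}


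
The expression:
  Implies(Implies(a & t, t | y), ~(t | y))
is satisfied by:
  {y: False, t: False}


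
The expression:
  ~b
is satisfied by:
  {b: False}


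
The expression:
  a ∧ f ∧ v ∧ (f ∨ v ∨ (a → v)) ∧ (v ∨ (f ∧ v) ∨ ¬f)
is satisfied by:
  {a: True, f: True, v: True}


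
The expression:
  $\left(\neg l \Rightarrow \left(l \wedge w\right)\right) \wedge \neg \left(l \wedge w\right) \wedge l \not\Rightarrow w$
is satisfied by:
  {l: True, w: False}


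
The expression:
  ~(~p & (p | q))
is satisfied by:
  {p: True, q: False}
  {q: False, p: False}
  {q: True, p: True}


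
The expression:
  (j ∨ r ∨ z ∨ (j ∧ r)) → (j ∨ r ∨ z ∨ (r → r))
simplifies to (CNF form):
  True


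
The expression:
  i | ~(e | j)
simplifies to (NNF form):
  i | (~e & ~j)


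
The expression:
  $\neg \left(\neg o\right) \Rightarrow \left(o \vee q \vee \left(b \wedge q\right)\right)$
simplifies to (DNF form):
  $\text{True}$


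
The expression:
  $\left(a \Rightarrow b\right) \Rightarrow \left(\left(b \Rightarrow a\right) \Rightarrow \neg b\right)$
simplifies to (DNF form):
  $\neg a \vee \neg b$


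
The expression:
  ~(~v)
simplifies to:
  v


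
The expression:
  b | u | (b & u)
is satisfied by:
  {b: True, u: True}
  {b: True, u: False}
  {u: True, b: False}


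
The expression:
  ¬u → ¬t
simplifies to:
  u ∨ ¬t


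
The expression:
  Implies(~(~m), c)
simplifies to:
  c | ~m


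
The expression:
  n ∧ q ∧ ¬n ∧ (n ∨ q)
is never true.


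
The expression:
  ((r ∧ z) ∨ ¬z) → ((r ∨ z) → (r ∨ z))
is always true.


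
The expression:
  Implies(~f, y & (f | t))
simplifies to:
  f | (t & y)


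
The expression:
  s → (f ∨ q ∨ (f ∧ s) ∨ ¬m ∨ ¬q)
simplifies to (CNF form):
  True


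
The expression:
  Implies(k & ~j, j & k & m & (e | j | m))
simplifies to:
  j | ~k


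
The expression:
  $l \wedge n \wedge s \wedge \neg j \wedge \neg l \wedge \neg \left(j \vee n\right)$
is never true.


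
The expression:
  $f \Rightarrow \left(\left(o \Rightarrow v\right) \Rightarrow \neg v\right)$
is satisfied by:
  {v: False, f: False}
  {f: True, v: False}
  {v: True, f: False}


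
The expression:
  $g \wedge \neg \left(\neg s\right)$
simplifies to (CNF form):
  $g \wedge s$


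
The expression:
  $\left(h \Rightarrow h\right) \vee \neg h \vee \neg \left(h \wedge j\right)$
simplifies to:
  $\text{True}$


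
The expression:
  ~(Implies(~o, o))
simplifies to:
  ~o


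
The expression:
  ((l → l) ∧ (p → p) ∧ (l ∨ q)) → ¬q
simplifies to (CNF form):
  ¬q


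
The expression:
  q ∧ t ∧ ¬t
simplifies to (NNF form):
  False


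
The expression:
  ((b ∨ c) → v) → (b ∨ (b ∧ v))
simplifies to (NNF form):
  b ∨ (c ∧ ¬v)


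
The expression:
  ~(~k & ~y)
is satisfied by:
  {y: True, k: True}
  {y: True, k: False}
  {k: True, y: False}


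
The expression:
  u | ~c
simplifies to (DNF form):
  u | ~c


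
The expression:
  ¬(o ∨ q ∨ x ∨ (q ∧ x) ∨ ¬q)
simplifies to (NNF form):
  False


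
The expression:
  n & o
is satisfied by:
  {o: True, n: True}


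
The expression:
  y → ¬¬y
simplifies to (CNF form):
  True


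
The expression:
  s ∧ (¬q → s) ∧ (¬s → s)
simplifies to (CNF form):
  s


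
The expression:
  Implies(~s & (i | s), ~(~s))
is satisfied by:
  {s: True, i: False}
  {i: False, s: False}
  {i: True, s: True}


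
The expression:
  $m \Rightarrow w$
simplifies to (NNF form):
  $w \vee \neg m$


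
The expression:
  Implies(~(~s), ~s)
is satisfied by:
  {s: False}


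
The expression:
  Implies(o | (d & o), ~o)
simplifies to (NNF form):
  ~o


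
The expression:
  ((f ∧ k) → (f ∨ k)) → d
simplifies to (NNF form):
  d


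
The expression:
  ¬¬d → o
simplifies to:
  o ∨ ¬d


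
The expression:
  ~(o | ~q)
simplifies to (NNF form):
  q & ~o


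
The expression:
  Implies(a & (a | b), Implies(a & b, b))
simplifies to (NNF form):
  True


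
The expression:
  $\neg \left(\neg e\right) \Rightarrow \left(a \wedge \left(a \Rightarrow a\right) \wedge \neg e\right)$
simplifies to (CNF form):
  $\neg e$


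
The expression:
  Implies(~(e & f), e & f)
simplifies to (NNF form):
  e & f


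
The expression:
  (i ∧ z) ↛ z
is never true.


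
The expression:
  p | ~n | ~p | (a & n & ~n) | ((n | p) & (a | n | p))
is always true.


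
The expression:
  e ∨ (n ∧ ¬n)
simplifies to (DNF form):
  e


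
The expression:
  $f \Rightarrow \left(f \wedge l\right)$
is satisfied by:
  {l: True, f: False}
  {f: False, l: False}
  {f: True, l: True}


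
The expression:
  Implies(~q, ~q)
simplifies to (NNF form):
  True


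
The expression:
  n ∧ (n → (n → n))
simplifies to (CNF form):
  n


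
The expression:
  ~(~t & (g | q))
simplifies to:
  t | (~g & ~q)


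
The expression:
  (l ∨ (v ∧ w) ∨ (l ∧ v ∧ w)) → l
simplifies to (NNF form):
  l ∨ ¬v ∨ ¬w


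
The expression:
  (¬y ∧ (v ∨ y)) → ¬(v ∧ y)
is always true.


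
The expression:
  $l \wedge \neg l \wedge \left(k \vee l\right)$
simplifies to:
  $\text{False}$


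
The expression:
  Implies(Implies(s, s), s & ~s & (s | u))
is never true.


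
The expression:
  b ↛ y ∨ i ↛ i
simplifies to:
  b ∧ ¬y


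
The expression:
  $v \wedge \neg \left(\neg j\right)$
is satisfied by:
  {j: True, v: True}


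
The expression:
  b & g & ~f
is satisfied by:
  {b: True, g: True, f: False}


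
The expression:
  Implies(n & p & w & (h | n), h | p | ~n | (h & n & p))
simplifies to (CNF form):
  True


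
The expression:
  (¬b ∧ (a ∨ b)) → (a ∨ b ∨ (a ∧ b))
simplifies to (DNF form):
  True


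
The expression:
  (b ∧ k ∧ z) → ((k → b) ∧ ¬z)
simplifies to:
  ¬b ∨ ¬k ∨ ¬z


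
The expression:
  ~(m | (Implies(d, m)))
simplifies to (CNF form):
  d & ~m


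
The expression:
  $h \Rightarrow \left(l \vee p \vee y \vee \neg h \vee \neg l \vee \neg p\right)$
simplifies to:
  $\text{True}$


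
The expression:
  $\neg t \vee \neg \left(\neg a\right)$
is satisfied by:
  {a: True, t: False}
  {t: False, a: False}
  {t: True, a: True}


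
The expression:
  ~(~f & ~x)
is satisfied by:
  {x: True, f: True}
  {x: True, f: False}
  {f: True, x: False}


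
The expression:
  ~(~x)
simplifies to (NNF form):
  x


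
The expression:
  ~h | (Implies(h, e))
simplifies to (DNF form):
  e | ~h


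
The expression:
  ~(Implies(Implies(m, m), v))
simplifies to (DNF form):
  ~v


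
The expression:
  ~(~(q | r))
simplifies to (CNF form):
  q | r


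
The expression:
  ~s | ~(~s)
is always true.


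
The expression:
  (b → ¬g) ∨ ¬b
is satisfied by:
  {g: False, b: False}
  {b: True, g: False}
  {g: True, b: False}


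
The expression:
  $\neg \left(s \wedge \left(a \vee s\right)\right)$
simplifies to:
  $\neg s$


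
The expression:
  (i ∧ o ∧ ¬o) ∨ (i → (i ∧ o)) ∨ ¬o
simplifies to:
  True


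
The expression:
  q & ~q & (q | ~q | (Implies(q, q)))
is never true.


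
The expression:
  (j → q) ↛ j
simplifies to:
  ¬j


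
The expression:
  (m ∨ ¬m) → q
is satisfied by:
  {q: True}


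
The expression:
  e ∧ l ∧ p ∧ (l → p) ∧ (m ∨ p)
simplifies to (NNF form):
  e ∧ l ∧ p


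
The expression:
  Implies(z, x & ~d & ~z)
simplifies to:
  ~z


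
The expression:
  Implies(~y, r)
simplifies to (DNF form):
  r | y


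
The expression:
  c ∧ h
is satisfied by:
  {h: True, c: True}


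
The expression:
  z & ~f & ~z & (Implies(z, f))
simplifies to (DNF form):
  False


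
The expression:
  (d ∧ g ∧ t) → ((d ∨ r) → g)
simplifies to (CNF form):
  True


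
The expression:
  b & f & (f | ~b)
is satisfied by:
  {b: True, f: True}


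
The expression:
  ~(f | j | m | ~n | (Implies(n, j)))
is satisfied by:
  {n: True, f: False, j: False, m: False}


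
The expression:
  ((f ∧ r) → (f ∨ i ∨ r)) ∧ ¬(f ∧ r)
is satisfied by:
  {r: False, f: False}
  {f: True, r: False}
  {r: True, f: False}


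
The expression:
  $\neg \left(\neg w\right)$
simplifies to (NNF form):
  $w$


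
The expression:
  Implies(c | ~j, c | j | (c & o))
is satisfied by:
  {c: True, j: True}
  {c: True, j: False}
  {j: True, c: False}


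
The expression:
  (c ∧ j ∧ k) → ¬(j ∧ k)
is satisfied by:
  {k: False, c: False, j: False}
  {j: True, k: False, c: False}
  {c: True, k: False, j: False}
  {j: True, c: True, k: False}
  {k: True, j: False, c: False}
  {j: True, k: True, c: False}
  {c: True, k: True, j: False}


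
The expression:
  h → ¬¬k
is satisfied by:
  {k: True, h: False}
  {h: False, k: False}
  {h: True, k: True}


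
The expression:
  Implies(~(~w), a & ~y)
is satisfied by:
  {a: True, y: False, w: False}
  {y: False, w: False, a: False}
  {a: True, y: True, w: False}
  {y: True, a: False, w: False}
  {w: True, a: True, y: False}


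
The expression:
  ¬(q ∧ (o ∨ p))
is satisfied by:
  {o: False, q: False, p: False}
  {p: True, o: False, q: False}
  {o: True, p: False, q: False}
  {p: True, o: True, q: False}
  {q: True, p: False, o: False}


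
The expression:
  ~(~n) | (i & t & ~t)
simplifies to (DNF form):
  n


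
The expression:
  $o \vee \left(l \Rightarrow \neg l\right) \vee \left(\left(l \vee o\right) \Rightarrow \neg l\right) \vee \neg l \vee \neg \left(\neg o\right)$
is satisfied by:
  {o: True, l: False}
  {l: False, o: False}
  {l: True, o: True}


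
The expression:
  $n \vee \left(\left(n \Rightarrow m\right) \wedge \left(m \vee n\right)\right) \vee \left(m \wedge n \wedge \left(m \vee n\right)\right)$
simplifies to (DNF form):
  $m \vee n$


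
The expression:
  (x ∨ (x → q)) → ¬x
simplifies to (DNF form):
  ¬x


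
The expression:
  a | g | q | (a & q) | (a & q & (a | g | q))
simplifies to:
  a | g | q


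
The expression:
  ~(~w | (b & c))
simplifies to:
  w & (~b | ~c)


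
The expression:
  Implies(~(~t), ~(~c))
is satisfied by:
  {c: True, t: False}
  {t: False, c: False}
  {t: True, c: True}


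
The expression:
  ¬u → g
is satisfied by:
  {g: True, u: True}
  {g: True, u: False}
  {u: True, g: False}


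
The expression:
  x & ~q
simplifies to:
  x & ~q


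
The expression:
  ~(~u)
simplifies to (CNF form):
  u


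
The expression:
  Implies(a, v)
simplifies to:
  v | ~a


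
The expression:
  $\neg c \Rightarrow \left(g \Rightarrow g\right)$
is always true.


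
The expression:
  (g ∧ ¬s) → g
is always true.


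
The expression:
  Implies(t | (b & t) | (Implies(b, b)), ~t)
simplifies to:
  ~t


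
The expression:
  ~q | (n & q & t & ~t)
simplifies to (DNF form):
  ~q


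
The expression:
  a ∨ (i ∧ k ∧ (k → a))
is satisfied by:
  {a: True}


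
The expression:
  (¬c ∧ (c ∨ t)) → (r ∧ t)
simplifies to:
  c ∨ r ∨ ¬t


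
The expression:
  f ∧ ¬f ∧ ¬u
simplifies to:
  False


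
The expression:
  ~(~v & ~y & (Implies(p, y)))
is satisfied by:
  {y: True, v: True, p: True}
  {y: True, v: True, p: False}
  {y: True, p: True, v: False}
  {y: True, p: False, v: False}
  {v: True, p: True, y: False}
  {v: True, p: False, y: False}
  {p: True, v: False, y: False}


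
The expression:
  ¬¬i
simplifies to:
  i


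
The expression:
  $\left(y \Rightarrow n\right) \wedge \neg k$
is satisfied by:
  {n: True, y: False, k: False}
  {y: False, k: False, n: False}
  {n: True, y: True, k: False}
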